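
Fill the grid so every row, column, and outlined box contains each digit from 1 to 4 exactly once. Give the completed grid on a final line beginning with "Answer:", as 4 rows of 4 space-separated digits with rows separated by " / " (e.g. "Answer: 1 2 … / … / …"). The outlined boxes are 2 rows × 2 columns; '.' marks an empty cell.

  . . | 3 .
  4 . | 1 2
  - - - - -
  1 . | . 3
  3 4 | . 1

Step 1. [r3c2∈{2}] r3c2 is down to just 2. So r3c2=2.
Step 2. [r1c4∈{4}] r1c4 has the single candidate 4, so r1c4=4.
Step 3. [r3c3∈{4}] r3c3 is down to just 4 ⇒ r3c3=4.
Step 4. [r4c3∈{2}] nothing but 2 survives at r4c3. So r4c3=2.
Step 5. [r1c1∈{2}] r1c1's peers cover all but 2. So r1c1=2.
Step 6. [r2c2∈{3}] only 3 remains possible at r2c2 ⇒ r2c2=3.
Step 7. [r1c2∈{1}] r1c2 has the single candidate 1 ⇒ r1c2=1.

Answer: 2 1 3 4 / 4 3 1 2 / 1 2 4 3 / 3 4 2 1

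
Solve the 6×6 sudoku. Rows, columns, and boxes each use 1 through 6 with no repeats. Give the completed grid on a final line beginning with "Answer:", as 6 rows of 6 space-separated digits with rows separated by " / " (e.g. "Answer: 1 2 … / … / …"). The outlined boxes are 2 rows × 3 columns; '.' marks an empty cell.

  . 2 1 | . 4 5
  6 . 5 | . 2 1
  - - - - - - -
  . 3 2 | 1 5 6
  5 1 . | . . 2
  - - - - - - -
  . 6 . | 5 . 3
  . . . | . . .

Step 1. [r5c3∈{4}] only 4 remains possible at r5c3 ⇒ r5c3=4.
Step 2. [r6c4∈{2,4,6}] r6c4 is the only open cell in col 4 admitting 2, so r6c4=2.
Step 3. [r1c1∈{3}] r1c1's peers cover all but 3 ⇒ r1c1=3.
Step 4. [r6c1∈{1}] r6c1 has the single candidate 1 ⇒ r6c1=1.
Step 5. [r4c5∈{3}] only 3 remains possible at r4c5. So r4c5=3.
Step 6. [r5c5∈{1}] r5c5 has the single candidate 1, so r5c5=1.
Step 7. [r6c2∈{5}] nothing but 5 survives at r6c2, so r6c2=5.
Step 8. [r6c5∈{6}] nothing but 6 survives at r6c5, so r6c5=6.
Step 9. [r2c2∈{4}] r2c2's peers cover all but 4. So r2c2=4.
Step 10. [r6c3∈{3}] r6c3 has the single candidate 3. So r6c3=3.
Step 11. [r4c3∈{6}] r4c3 is down to just 6, so r4c3=6.
Step 12. [r2c4∈{3}] only 3 remains possible at r2c4 ⇒ r2c4=3.
Step 13. [r5c1∈{2}] r5c1 is down to just 2. So r5c1=2.
Step 14. [r6c6∈{4}] r6c6's peers cover all but 4. So r6c6=4.
Step 15. [r4c4∈{4}] nothing but 4 survives at r4c4, so r4c4=4.
Step 16. [r1c4∈{6}] only 6 remains possible at r1c4, so r1c4=6.
Step 17. [r3c1∈{4}] only 4 remains possible at r3c1, so r3c1=4.

Answer: 3 2 1 6 4 5 / 6 4 5 3 2 1 / 4 3 2 1 5 6 / 5 1 6 4 3 2 / 2 6 4 5 1 3 / 1 5 3 2 6 4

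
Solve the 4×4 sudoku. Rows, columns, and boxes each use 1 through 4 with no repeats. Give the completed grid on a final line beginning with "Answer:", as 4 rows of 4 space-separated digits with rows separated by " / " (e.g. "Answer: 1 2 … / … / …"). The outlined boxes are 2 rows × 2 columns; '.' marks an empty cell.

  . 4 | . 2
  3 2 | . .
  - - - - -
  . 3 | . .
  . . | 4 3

Step 1. [r1c1∈{1}] r1c1's peers cover all but 1 ⇒ r1c1=1.
Step 2. [r2c3∈{1}] r2c3 is down to just 1 ⇒ r2c3=1.
Step 3. [r4c1∈{2}] only 2 remains possible at r4c1, so r4c1=2.
Step 4. [r3c1∈{4}] r3c1 has the single candidate 4, so r3c1=4.
Step 5. [r3c4∈{1}] r3c4 is down to just 1, so r3c4=1.
Step 6. [r3c3∈{2}] r3c3 is down to just 2, so r3c3=2.
Step 7. [r1c3∈{3}] r1c3's peers cover all but 3. So r1c3=3.
Step 8. [r4c2∈{1}] only 1 remains possible at r4c2. So r4c2=1.
Step 9. [r2c4∈{4}] r2c4 is down to just 4 ⇒ r2c4=4.

Answer: 1 4 3 2 / 3 2 1 4 / 4 3 2 1 / 2 1 4 3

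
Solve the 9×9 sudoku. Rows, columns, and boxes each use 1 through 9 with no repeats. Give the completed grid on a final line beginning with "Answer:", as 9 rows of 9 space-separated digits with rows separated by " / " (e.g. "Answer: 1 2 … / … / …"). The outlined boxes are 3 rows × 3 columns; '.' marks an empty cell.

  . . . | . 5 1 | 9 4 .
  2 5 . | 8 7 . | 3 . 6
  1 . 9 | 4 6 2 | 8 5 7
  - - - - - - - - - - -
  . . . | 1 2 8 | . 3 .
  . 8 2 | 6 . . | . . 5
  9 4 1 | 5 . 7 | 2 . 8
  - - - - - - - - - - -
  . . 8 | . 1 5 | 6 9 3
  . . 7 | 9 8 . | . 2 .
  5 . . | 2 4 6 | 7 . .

Step 1. [r3c2∈{3}] nothing but 3 survives at r3c2, so r3c2=3.
Step 2. [r5c1∈{3,7}] 3 has one home in box 4: r5c1. So r5c1=3.
Step 3. [r9c9∈{1}] r9c9 has the single candidate 1, so r9c9=1.
Step 4. [r4c7∈{4}] only 4 remains possible at r4c7, so r4c7=4.
Step 5. [r1c3∈{6}] r1c3's peers cover all but 6 ⇒ r1c3=6.
Step 6. [r1c2∈{7}] r1c2's peers cover all but 7 ⇒ r1c2=7.
Step 7. [r4c2∈{6}] r4c2 is down to just 6. So r4c2=6.
Step 8. [r8c1∈{4,6}] in row 8, 6 fits only at r8c1 ⇒ r8c1=6.
Step 9. [r2c8∈{1}] r2c8 has the single candidate 1 ⇒ r2c8=1.
Step 10. [r5c6∈{4,9}] r5c6 is the only open cell in row 5 admitting 4 ⇒ r5c6=4.
Step 11. [r8c7∈{5}] r8c7 has the single candidate 5, so r8c7=5.
Step 12. [r4c9∈{9}] only 9 remains possible at r4c9, so r4c9=9.
Step 13. [r4c1∈{7}] nothing but 7 survives at r4c1. So r4c1=7.
Step 14. [r4c3∈{5}] nothing but 5 survives at r4c3. So r4c3=5.
Step 15. [r6c8∈{6}] nothing but 6 survives at r6c8, so r6c8=6.
Step 16. [r2c6∈{9}] nothing but 9 survives at r2c6. So r2c6=9.
Step 17. [r5c5∈{9}] only 9 remains possible at r5c5, so r5c5=9.
Step 18. [r2c3∈{4}] r2c3 is down to just 4. So r2c3=4.
Step 19. [r5c8∈{7}] r5c8 has the single candidate 7 ⇒ r5c8=7.
Step 20. [r7c2∈{2}] r7c2 is down to just 2. So r7c2=2.
Step 21. [r1c1∈{8}] r1c1 is down to just 8 ⇒ r1c1=8.
Step 22. [r1c9∈{2}] only 2 remains possible at r1c9, so r1c9=2.
Step 23. [r7c4∈{7}] nothing but 7 survives at r7c4. So r7c4=7.
Step 24. [r8c9∈{4}] only 4 remains possible at r8c9. So r8c9=4.
Step 25. [r9c2∈{9}] r9c2 has the single candidate 9, so r9c2=9.
Step 26. [r1c4∈{3}] r1c4 is down to just 3, so r1c4=3.
Step 27. [r6c5∈{3}] r6c5's peers cover all but 3. So r6c5=3.
Step 28. [r8c2∈{1}] nothing but 1 survives at r8c2. So r8c2=1.
Step 29. [r9c8∈{8}] only 8 remains possible at r9c8 ⇒ r9c8=8.
Step 30. [r7c1∈{4}] nothing but 4 survives at r7c1. So r7c1=4.
Step 31. [r5c7∈{1}] only 1 remains possible at r5c7, so r5c7=1.
Step 32. [r9c3∈{3}] nothing but 3 survives at r9c3 ⇒ r9c3=3.
Step 33. [r8c6∈{3}] nothing but 3 survives at r8c6, so r8c6=3.

Answer: 8 7 6 3 5 1 9 4 2 / 2 5 4 8 7 9 3 1 6 / 1 3 9 4 6 2 8 5 7 / 7 6 5 1 2 8 4 3 9 / 3 8 2 6 9 4 1 7 5 / 9 4 1 5 3 7 2 6 8 / 4 2 8 7 1 5 6 9 3 / 6 1 7 9 8 3 5 2 4 / 5 9 3 2 4 6 7 8 1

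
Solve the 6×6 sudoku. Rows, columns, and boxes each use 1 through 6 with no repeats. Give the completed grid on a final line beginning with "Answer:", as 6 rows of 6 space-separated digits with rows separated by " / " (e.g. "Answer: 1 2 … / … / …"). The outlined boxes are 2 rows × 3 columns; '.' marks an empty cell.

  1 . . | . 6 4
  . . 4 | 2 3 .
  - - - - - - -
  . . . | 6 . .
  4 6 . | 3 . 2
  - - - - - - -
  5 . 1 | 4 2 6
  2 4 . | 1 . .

Step 1. [r3c2∈{1,2,3,5}] col 2 places 1 nowhere but r3c2. So r3c2=1.
Step 2. [r3c6∈{5}] only 5 remains possible at r3c6, so r3c6=5.
Step 3. [r1c2∈{2,3,5}] r1c2 is the only open cell in col 2 admitting 2, so r1c2=2.
Step 4. [r1c3∈{3,5}] 3 has one home in row 1: r1c3. So r1c3=3.
Step 5. [r2c1∈{6}] r2c1's peers cover all but 6, so r2c1=6.
Step 6. [r3c5∈{4}] r3c5 has the single candidate 4. So r3c5=4.
Step 7. [r6c3∈{6}] r6c3 is down to just 6, so r6c3=6.
Step 8. [r4c5∈{1}] r4c5 is down to just 1, so r4c5=1.
Step 9. [r3c1∈{3}] nothing but 3 survives at r3c1. So r3c1=3.
Step 10. [r2c2∈{5}] r2c2's peers cover all but 5. So r2c2=5.
Step 11. [r4c3∈{5}] r4c3 has the single candidate 5. So r4c3=5.
Step 12. [r1c4∈{5}] r1c4's peers cover all but 5, so r1c4=5.
Step 13. [r2c6∈{1}] r2c6 is down to just 1 ⇒ r2c6=1.
Step 14. [r3c3∈{2}] r3c3's peers cover all but 2, so r3c3=2.
Step 15. [r6c6∈{3}] only 3 remains possible at r6c6 ⇒ r6c6=3.
Step 16. [r6c5∈{5}] only 5 remains possible at r6c5, so r6c5=5.
Step 17. [r5c2∈{3}] only 3 remains possible at r5c2 ⇒ r5c2=3.

Answer: 1 2 3 5 6 4 / 6 5 4 2 3 1 / 3 1 2 6 4 5 / 4 6 5 3 1 2 / 5 3 1 4 2 6 / 2 4 6 1 5 3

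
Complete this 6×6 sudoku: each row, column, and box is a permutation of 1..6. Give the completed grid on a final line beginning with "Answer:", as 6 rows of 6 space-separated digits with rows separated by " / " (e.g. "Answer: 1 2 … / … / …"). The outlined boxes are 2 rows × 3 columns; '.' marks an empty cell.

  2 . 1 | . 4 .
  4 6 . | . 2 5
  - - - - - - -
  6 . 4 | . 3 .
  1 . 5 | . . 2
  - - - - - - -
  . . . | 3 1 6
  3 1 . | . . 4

Step 1. [r5c3∈{2}] only 2 remains possible at r5c3 ⇒ r5c3=2.
Step 2. [r1c2∈{3,5}] 5 has one home in row 1: r1c2, so r1c2=5.
Step 3. [r3c4∈{1,5}] in row 3, 5 fits only at r3c4, so r3c4=5.
Step 4. [r4c5∈{6}] r4c5 has the single candidate 6, so r4c5=6.
Step 5. [r2c4∈{1}] nothing but 1 survives at r2c4 ⇒ r2c4=1.
Step 6. [r4c2∈{3}] nothing but 3 survives at r4c2, so r4c2=3.
Step 7. [r4c4∈{4}] only 4 remains possible at r4c4. So r4c4=4.
Step 8. [r1c6∈{3}] nothing but 3 survives at r1c6, so r1c6=3.
Step 9. [r1c4∈{6}] r1c4's peers cover all but 6. So r1c4=6.
Step 10. [r5c2∈{4}] r5c2's peers cover all but 4 ⇒ r5c2=4.
Step 11. [r2c3∈{3}] nothing but 3 survives at r2c3 ⇒ r2c3=3.
Step 12. [r3c6∈{1}] r3c6 is down to just 1 ⇒ r3c6=1.
Step 13. [r6c5∈{5}] r6c5 has the single candidate 5, so r6c5=5.
Step 14. [r6c3∈{6}] nothing but 6 survives at r6c3. So r6c3=6.
Step 15. [r3c2∈{2}] r3c2 is down to just 2, so r3c2=2.
Step 16. [r6c4∈{2}] r6c4's peers cover all but 2, so r6c4=2.
Step 17. [r5c1∈{5}] r5c1 has the single candidate 5. So r5c1=5.

Answer: 2 5 1 6 4 3 / 4 6 3 1 2 5 / 6 2 4 5 3 1 / 1 3 5 4 6 2 / 5 4 2 3 1 6 / 3 1 6 2 5 4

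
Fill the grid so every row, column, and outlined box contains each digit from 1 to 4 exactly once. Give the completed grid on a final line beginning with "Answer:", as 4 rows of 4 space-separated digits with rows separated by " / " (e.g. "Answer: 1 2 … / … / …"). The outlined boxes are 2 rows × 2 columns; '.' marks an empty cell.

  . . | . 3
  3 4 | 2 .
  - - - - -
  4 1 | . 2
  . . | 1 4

Step 1. [r1c2∈{2}] r1c2's peers cover all but 2, so r1c2=2.
Step 2. [r4c2∈{3}] r4c2 is down to just 3, so r4c2=3.
Step 3. [r4c1∈{2}] r4c1 has the single candidate 2, so r4c1=2.
Step 4. [r1c1∈{1}] r1c1's peers cover all but 1 ⇒ r1c1=1.
Step 5. [r2c4∈{1}] r2c4 has the single candidate 1 ⇒ r2c4=1.
Step 6. [r1c3∈{4}] nothing but 4 survives at r1c3, so r1c3=4.
Step 7. [r3c3∈{3}] r3c3's peers cover all but 3, so r3c3=3.

Answer: 1 2 4 3 / 3 4 2 1 / 4 1 3 2 / 2 3 1 4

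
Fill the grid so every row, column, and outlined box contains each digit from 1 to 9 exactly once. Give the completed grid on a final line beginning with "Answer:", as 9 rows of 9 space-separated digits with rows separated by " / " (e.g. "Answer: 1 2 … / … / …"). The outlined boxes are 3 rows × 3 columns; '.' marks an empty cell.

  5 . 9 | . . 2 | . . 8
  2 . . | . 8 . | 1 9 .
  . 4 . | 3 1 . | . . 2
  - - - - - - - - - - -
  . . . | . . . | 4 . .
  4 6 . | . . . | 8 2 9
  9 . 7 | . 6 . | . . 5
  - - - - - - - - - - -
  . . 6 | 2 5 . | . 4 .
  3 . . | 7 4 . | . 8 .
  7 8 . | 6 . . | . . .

Step 1. [r6c7∈{3}] r6c7's peers cover all but 3 ⇒ r6c7=3.
Step 2. [r7c1∈{1}] r7c1 has the single candidate 1 ⇒ r7c1=1.
Step 3. [r3c6∈{5,6,7,9}] row 3 places 9 nowhere but r3c6, so r3c6=9.
Step 4. [r6c8∈{1}] r6c8 is down to just 1, so r6c8=1.
Step 5. [r1c5∈{7}] r1c5's peers cover all but 7, so r1c5=7.
Step 6. [r1c7∈{6}] nothing but 6 survives at r1c7 ⇒ r1c7=6.
Step 7. [r5c5∈{3}] only 3 remains possible at r5c5, so r5c5=3.
Step 8. [r2c9∈{3,4,7}] 4 has one home in col 9: r2c9. So r2c9=4.
Step 9. [r4c4∈{1,5,8,9}] in col 4, 9 fits only at r4c4, so r4c4=9.
Step 10. [r5c4∈{1,5}] r5c4 is the only open cell in col 4 admitting 1. So r5c4=1.
Step 11. [r4c3∈{1,2,3,5,8}] col 3 places 1 nowhere but r4c3. So r4c3=1.
Step 12. [r4c2∈{2,3,5}] 3 has one home in row 4: r4c2. So r4c2=3.
Step 13. [r8c2∈{2,5,9}] r8c2 is the only open cell in col 2 admitting 5, so r8c2=5.
Step 14. [r4c6∈{5,7,8}] in row 4, 5 fits only at r4c6 ⇒ r4c6=5.
Step 15. [r8c7∈{2,9}] in row 8, 9 fits only at r8c7 ⇒ r8c7=9.
Step 16. [r8c9∈{1,6}] 6 has one home in row 8: r8c9. So r8c9=6.
Step 17. [r7c7∈{7}] nothing but 7 survives at r7c7, so r7c7=7.
Step 18. [r7c9∈{3}] r7c9's peers cover all but 3 ⇒ r7c9=3.
Step 19. [r9c8∈{5}] nothing but 5 survives at r9c8. So r9c8=5.
Step 20. [r6c6∈{4,8}] col 6 places 4 nowhere but r6c6 ⇒ r6c6=4.
Step 21. [r9c3∈{2,4}] 4 has one home in row 9: r9c3 ⇒ r9c3=4.
Step 22. [r4c8∈{6,7}] 6 has one home in row 4: r4c8. So r4c8=6.
Step 23. [r3c3∈{8}] r3c3 has the single candidate 8, so r3c3=8.
Step 24. [r9c6∈{1,3}] row 9 places 3 nowhere but r9c6 ⇒ r9c6=3.
Step 25. [r6c4∈{8}] r6c4's peers cover all but 8, so r6c4=8.
Step 26. [r5c6∈{7}] r5c6 has the single candidate 7 ⇒ r5c6=7.
Step 27. [r6c2∈{2}] r6c2 is down to just 2 ⇒ r6c2=2.
Step 28. [r1c8∈{3}] r1c8 has the single candidate 3, so r1c8=3.
Step 29. [r8c3∈{2}] r8c3 has the single candidate 2. So r8c3=2.
Step 30. [r9c7∈{2}] nothing but 2 survives at r9c7. So r9c7=2.
Step 31. [r9c5∈{9}] r9c5's peers cover all but 9 ⇒ r9c5=9.
Step 32. [r8c6∈{1}] r8c6's peers cover all but 1 ⇒ r8c6=1.
Step 33. [r1c4∈{4}] r1c4 has the single candidate 4 ⇒ r1c4=4.
Step 34. [r2c6∈{6}] only 6 remains possible at r2c6 ⇒ r2c6=6.
Step 35. [r5c3∈{5}] only 5 remains possible at r5c3 ⇒ r5c3=5.
Step 36. [r4c5∈{2}] only 2 remains possible at r4c5 ⇒ r4c5=2.
Step 37. [r2c2∈{7}] nothing but 7 survives at r2c2, so r2c2=7.
Step 38. [r3c1∈{6}] only 6 remains possible at r3c1 ⇒ r3c1=6.
Step 39. [r4c9∈{7}] only 7 remains possible at r4c9, so r4c9=7.
Step 40. [r3c7∈{5}] nothing but 5 survives at r3c7 ⇒ r3c7=5.
Step 41. [r2c4∈{5}] only 5 remains possible at r2c4 ⇒ r2c4=5.
Step 42. [r2c3∈{3}] r2c3's peers cover all but 3, so r2c3=3.
Step 43. [r7c6∈{8}] r7c6 has the single candidate 8. So r7c6=8.
Step 44. [r7c2∈{9}] r7c2 is down to just 9 ⇒ r7c2=9.
Step 45. [r1c2∈{1}] r1c2 has the single candidate 1 ⇒ r1c2=1.
Step 46. [r3c8∈{7}] r3c8 is down to just 7. So r3c8=7.
Step 47. [r9c9∈{1}] only 1 remains possible at r9c9, so r9c9=1.
Step 48. [r4c1∈{8}] r4c1 has the single candidate 8, so r4c1=8.

Answer: 5 1 9 4 7 2 6 3 8 / 2 7 3 5 8 6 1 9 4 / 6 4 8 3 1 9 5 7 2 / 8 3 1 9 2 5 4 6 7 / 4 6 5 1 3 7 8 2 9 / 9 2 7 8 6 4 3 1 5 / 1 9 6 2 5 8 7 4 3 / 3 5 2 7 4 1 9 8 6 / 7 8 4 6 9 3 2 5 1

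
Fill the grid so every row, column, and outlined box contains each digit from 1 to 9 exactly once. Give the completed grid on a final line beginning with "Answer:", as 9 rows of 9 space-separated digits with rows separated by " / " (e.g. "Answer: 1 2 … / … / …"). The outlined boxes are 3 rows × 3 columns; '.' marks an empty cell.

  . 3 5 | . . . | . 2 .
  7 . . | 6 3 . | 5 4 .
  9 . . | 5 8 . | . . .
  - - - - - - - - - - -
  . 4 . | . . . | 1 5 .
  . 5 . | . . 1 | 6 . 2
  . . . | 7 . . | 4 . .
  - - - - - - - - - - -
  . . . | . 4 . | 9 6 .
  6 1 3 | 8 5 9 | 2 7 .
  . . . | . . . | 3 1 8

Step 1. [r9c4∈{2}] only 2 remains possible at r9c4. So r9c4=2.
Step 2. [r5c5∈{9}] nothing but 9 survives at r5c5. So r5c5=9.
Step 3. [r6c8∈{3,8,9}] 9 has one home in col 8: r6c8 ⇒ r6c8=9.
Step 4. [r4c4∈{3}] only 3 remains possible at r4c4. So r4c4=3.
Step 5. [r4c3∈{2,6,7,8,9}] row 4 places 9 nowhere but r4c3, so r4c3=9.
Step 6. [r2c6∈{2}] r2c6's peers cover all but 2, so r2c6=2.
Step 7. [r1c9∈{1,6,7,9}] across row 1, 6 lands solely at r1c9. So r1c9=6.
Step 8. [r2c2∈{8}] r2c2 is down to just 8, so r2c2=8.
Step 9. [r2c3∈{1}] r2c3 has the single candidate 1. So r2c3=1.
Step 10. [r1c1∈{4}] r1c1 has the single candidate 4, so r1c1=4.
Step 11. [r1c6∈{7}] r1c6's peers cover all but 7 ⇒ r1c6=7.
Step 12. [r6c1∈{1,2,3,8}] in row 6, 1 fits only at r6c1. So r6c1=1.
Step 13. [r5c8∈{3,8}] r5c8 is the only open cell in col 8 admitting 8, so r5c8=8.
Step 14. [r9c5∈{6,7}] across col 5, 7 lands solely at r9c5 ⇒ r9c5=7.
Step 15. [r6c6∈{5,6,8}] row 6 places 5 nowhere but r6c6. So r6c6=5.
Step 16. [r6c3∈{2,6,8}] 8 has one home in row 6: r6c3, so r6c3=8.
Step 17. [r4c1∈{2}] r4c1's peers cover all but 2 ⇒ r4c1=2.
Step 18. [r4c5∈{6}] only 6 remains possible at r4c5 ⇒ r4c5=6.
Step 19. [r7c2∈{2,7}] r7c2 is the only open cell in col 2 admitting 7 ⇒ r7c2=7.
Step 20. [r3c2∈{2,6}] in col 2, 2 fits only at r3c2. So r3c2=2.
Step 21. [r3c9∈{1,3,7}] in row 3, 1 fits only at r3c9. So r3c9=1.
Step 22. [r7c1∈{5,8}] row 7 places 8 nowhere but r7c1. So r7c1=8.
Step 23. [r7c4∈{1}] r7c4 is down to just 1. So r7c4=1.
Step 24. [r9c1∈{5}] nothing but 5 survives at r9c1. So r9c1=5.
Step 25. [r8c9∈{4}] only 4 remains possible at r8c9, so r8c9=4.
Step 26. [r4c6∈{8}] r4c6's peers cover all but 8 ⇒ r4c6=8.
Step 27. [r6c5∈{2}] r6c5 is down to just 2 ⇒ r6c5=2.
Step 28. [r4c9∈{7}] r4c9 has the single candidate 7. So r4c9=7.
Step 29. [r1c7∈{8}] nothing but 8 survives at r1c7, so r1c7=8.
Step 30. [r3c7∈{7}] r3c7's peers cover all but 7 ⇒ r3c7=7.
Step 31. [r5c1∈{3}] r5c1 is down to just 3, so r5c1=3.
Step 32. [r5c4∈{4}] only 4 remains possible at r5c4. So r5c4=4.
Step 33. [r7c9∈{5}] nothing but 5 survives at r7c9, so r7c9=5.
Step 34. [r1c5∈{1}] nothing but 1 survives at r1c5 ⇒ r1c5=1.
Step 35. [r6c2∈{6}] only 6 remains possible at r6c2 ⇒ r6c2=6.
Step 36. [r1c4∈{9}] nothing but 9 survives at r1c4. So r1c4=9.
Step 37. [r9c3∈{4}] r9c3 is down to just 4, so r9c3=4.
Step 38. [r5c3∈{7}] r5c3 is down to just 7 ⇒ r5c3=7.
Step 39. [r3c8∈{3}] r3c8's peers cover all but 3. So r3c8=3.
Step 40. [r9c2∈{9}] r9c2's peers cover all but 9 ⇒ r9c2=9.
Step 41. [r9c6∈{6}] r9c6's peers cover all but 6 ⇒ r9c6=6.
Step 42. [r3c3∈{6}] r3c3 is down to just 6. So r3c3=6.
Step 43. [r7c3∈{2}] nothing but 2 survives at r7c3 ⇒ r7c3=2.
Step 44. [r2c9∈{9}] r2c9 is down to just 9 ⇒ r2c9=9.
Step 45. [r6c9∈{3}] nothing but 3 survives at r6c9, so r6c9=3.
Step 46. [r7c6∈{3}] r7c6's peers cover all but 3, so r7c6=3.
Step 47. [r3c6∈{4}] r3c6 is down to just 4, so r3c6=4.

Answer: 4 3 5 9 1 7 8 2 6 / 7 8 1 6 3 2 5 4 9 / 9 2 6 5 8 4 7 3 1 / 2 4 9 3 6 8 1 5 7 / 3 5 7 4 9 1 6 8 2 / 1 6 8 7 2 5 4 9 3 / 8 7 2 1 4 3 9 6 5 / 6 1 3 8 5 9 2 7 4 / 5 9 4 2 7 6 3 1 8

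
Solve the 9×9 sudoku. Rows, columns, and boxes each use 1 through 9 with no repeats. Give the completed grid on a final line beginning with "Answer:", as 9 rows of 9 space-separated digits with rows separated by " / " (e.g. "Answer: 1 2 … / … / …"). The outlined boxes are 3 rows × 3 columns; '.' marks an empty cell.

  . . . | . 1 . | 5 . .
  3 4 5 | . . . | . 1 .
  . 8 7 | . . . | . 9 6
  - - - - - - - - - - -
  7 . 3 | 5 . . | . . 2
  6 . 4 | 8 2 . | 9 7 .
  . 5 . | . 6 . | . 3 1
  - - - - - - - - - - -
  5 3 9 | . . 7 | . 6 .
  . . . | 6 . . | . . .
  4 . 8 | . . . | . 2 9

Step 1. [r7c4∈{1,2,4}] row 7 places 2 nowhere but r7c4. So r7c4=2.
Step 2. [r8c3∈{1,2}] col 3 places 1 nowhere but r8c3, so r8c3=1.
Step 3. [r2c5∈{7,8,9}] col 5 places 7 nowhere but r2c5, so r2c5=7.
Step 4. [r2c9∈{8}] only 8 remains possible at r2c9, so r2c9=8.
Step 5. [r7c9∈{4}] r7c9's peers cover all but 4 ⇒ r7c9=4.
Step 6. [r1c6∈{2,3,4,6,8,9}] 8 has one home in row 1: r1c6. So r1c6=8.
Step 7. [r8c1∈{2}] r8c1's peers cover all but 2. So r8c1=2.
Step 8. [r8c8∈{5,8}] in col 8, 5 fits only at r8c8 ⇒ r8c8=5.
Step 9. [r5c6∈{1,3}] 3 has one home in row 5: r5c6. So r5c6=3.
Step 10. [r4c6∈{1,4,9}] in box 5, 1 fits only at r4c6 ⇒ r4c6=1.
Step 11. [r8c2∈{7}] only 7 remains possible at r8c2 ⇒ r8c2=7.
Step 12. [r8c9∈{3}] r8c9's peers cover all but 3 ⇒ r8c9=3.
Step 13. [r1c4∈{3,4,9}] r1c4 is the only open cell in row 1 admitting 3, so r1c4=3.
Step 14. [r3c4∈{4}] r3c4 is down to just 4. So r3c4=4.
Step 15. [r8c7∈{8}] r8c7's peers cover all but 8, so r8c7=8.
Step 16. [r6c7∈{4}] r6c7 is down to just 4 ⇒ r6c7=4.
Step 17. [r6c6∈{9}] r6c6's peers cover all but 9, so r6c6=9.
Step 18. [r1c2∈{2,6,9}] in col 2, 2 fits only at r1c2 ⇒ r1c2=2.
Step 19. [r9c6∈{5}] nothing but 5 survives at r9c6. So r9c6=5.
Step 20. [r2c7∈{2}] r2c7 is down to just 2 ⇒ r2c7=2.
Step 21. [r7c7∈{1}] only 1 remains possible at r7c7 ⇒ r7c7=1.
Step 22. [r8c5∈{4,9}] r8c5 is the only open cell in row 8 admitting 9. So r8c5=9.
Step 23. [r3c5∈{5}] only 5 remains possible at r3c5. So r3c5=5.
Step 24. [r2c4∈{9}] only 9 remains possible at r2c4 ⇒ r2c4=9.
Step 25. [r4c8∈{8}] only 8 remains possible at r4c8 ⇒ r4c8=8.
Step 26. [r7c5∈{8}] r7c5 is down to just 8. So r7c5=8.
Step 27. [r1c8∈{4}] nothing but 4 survives at r1c8 ⇒ r1c8=4.
Step 28. [r9c4∈{1}] only 1 remains possible at r9c4 ⇒ r9c4=1.
Step 29. [r1c3∈{6}] r1c3's peers cover all but 6. So r1c3=6.
Step 30. [r5c2∈{1}] r5c2 has the single candidate 1 ⇒ r5c2=1.
Step 31. [r9c7∈{7}] nothing but 7 survives at r9c7, so r9c7=7.
Step 32. [r5c9∈{5}] only 5 remains possible at r5c9, so r5c9=5.
Step 33. [r9c5∈{3}] r9c5 has the single candidate 3, so r9c5=3.
Step 34. [r6c4∈{7}] r6c4's peers cover all but 7. So r6c4=7.
Step 35. [r8c6∈{4}] r8c6 has the single candidate 4 ⇒ r8c6=4.
Step 36. [r3c6∈{2}] r3c6's peers cover all but 2. So r3c6=2.
Step 37. [r1c9∈{7}] nothing but 7 survives at r1c9 ⇒ r1c9=7.
Step 38. [r2c6∈{6}] r2c6 is down to just 6, so r2c6=6.
Step 39. [r9c2∈{6}] nothing but 6 survives at r9c2, so r9c2=6.
Step 40. [r1c1∈{9}] nothing but 9 survives at r1c1 ⇒ r1c1=9.
Step 41. [r6c3∈{2}] r6c3's peers cover all but 2, so r6c3=2.
Step 42. [r3c7∈{3}] r3c7 is down to just 3 ⇒ r3c7=3.
Step 43. [r4c5∈{4}] r4c5 has the single candidate 4, so r4c5=4.
Step 44. [r4c7∈{6}] r4c7 has the single candidate 6 ⇒ r4c7=6.
Step 45. [r4c2∈{9}] r4c2 is down to just 9. So r4c2=9.
Step 46. [r3c1∈{1}] r3c1 is down to just 1. So r3c1=1.
Step 47. [r6c1∈{8}] r6c1 has the single candidate 8, so r6c1=8.

Answer: 9 2 6 3 1 8 5 4 7 / 3 4 5 9 7 6 2 1 8 / 1 8 7 4 5 2 3 9 6 / 7 9 3 5 4 1 6 8 2 / 6 1 4 8 2 3 9 7 5 / 8 5 2 7 6 9 4 3 1 / 5 3 9 2 8 7 1 6 4 / 2 7 1 6 9 4 8 5 3 / 4 6 8 1 3 5 7 2 9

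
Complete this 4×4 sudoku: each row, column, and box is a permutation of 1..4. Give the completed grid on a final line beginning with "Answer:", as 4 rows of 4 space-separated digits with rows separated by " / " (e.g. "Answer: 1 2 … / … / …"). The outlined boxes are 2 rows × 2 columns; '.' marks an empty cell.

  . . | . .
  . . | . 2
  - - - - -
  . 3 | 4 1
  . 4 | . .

Step 1. [r2c2∈{1}] nothing but 1 survives at r2c2, so r2c2=1.
Step 2. [r2c3∈{3}] r2c3 has the single candidate 3, so r2c3=3.
Step 3. [r1c1∈{2,3,4}] across row 1, 3 lands solely at r1c1. So r1c1=3.
Step 4. [r4c1∈{1,2}] 1 has one home in row 4: r4c1 ⇒ r4c1=1.
Step 5. [r3c1∈{2}] r3c1 has the single candidate 2. So r3c1=2.
Step 6. [r1c3∈{1}] r1c3 is down to just 1. So r1c3=1.
Step 7. [r1c2∈{2}] r1c2 is down to just 2, so r1c2=2.
Step 8. [r4c4∈{3}] nothing but 3 survives at r4c4. So r4c4=3.
Step 9. [r1c4∈{4}] r1c4 is down to just 4. So r1c4=4.
Step 10. [r2c1∈{4}] r2c1 has the single candidate 4 ⇒ r2c1=4.
Step 11. [r4c3∈{2}] nothing but 2 survives at r4c3, so r4c3=2.

Answer: 3 2 1 4 / 4 1 3 2 / 2 3 4 1 / 1 4 2 3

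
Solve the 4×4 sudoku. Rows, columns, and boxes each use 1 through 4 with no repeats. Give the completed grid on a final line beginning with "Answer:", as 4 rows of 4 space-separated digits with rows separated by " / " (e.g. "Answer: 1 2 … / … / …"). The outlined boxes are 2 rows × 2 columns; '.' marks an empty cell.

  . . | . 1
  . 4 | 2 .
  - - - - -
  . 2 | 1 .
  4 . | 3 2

Step 1. [r3c1∈{3}] r3c1 is down to just 3 ⇒ r3c1=3.
Step 2. [r3c4∈{4}] r3c4 has the single candidate 4. So r3c4=4.
Step 3. [r4c2∈{1}] r4c2 is down to just 1 ⇒ r4c2=1.
Step 4. [r1c1∈{2}] nothing but 2 survives at r1c1, so r1c1=2.
Step 5. [r1c3∈{4}] r1c3 is down to just 4. So r1c3=4.
Step 6. [r1c2∈{3}] only 3 remains possible at r1c2 ⇒ r1c2=3.
Step 7. [r2c1∈{1}] r2c1's peers cover all but 1 ⇒ r2c1=1.
Step 8. [r2c4∈{3}] r2c4 has the single candidate 3 ⇒ r2c4=3.

Answer: 2 3 4 1 / 1 4 2 3 / 3 2 1 4 / 4 1 3 2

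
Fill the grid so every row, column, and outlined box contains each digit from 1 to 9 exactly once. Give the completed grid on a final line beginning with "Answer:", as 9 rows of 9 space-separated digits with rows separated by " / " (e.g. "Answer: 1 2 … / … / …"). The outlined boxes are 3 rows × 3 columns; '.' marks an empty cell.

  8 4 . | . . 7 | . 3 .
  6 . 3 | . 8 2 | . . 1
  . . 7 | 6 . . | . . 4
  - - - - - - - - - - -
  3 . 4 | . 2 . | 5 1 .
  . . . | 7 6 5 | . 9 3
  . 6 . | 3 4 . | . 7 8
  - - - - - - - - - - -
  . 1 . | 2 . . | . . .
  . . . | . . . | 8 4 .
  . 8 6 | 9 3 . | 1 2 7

Step 1. [r9c1∈{4,5}] row 9 places 5 nowhere but r9c1, so r9c1=5.
Step 2. [r7c3∈{9}] nothing but 9 survives at r7c3 ⇒ r7c3=9.
Step 3. [r5c2∈{2}] r5c2 has the single candidate 2, so r5c2=2.
Step 4. [r1c9∈{2,5,6,9}] across col 9, 2 lands solely at r1c9 ⇒ r1c9=2.
Step 5. [r3c7∈{9}] nothing but 9 survives at r3c7, so r3c7=9.
Step 6. [r6c6∈{1,9}] r6c6 is the only open cell in box 5 admitting 1, so r6c6=1.
Step 7. [r7c8∈{5,6}] r7c8 is the only open cell in col 8 admitting 6. So r7c8=6.
Step 8. [r3c2∈{5}] r3c2's peers cover all but 5, so r3c2=5.
Step 9. [r3c5∈{1}] only 1 remains possible at r3c5. So r3c5=1.
Step 10. [r1c4∈{5}] nothing but 5 survives at r1c4 ⇒ r1c4=5.
Step 11. [r4c6∈{8,9}] col 6 places 9 nowhere but r4c6, so r4c6=9.
Step 12. [r7c1∈{4,7}] col 1 places 4 nowhere but r7c1. So r7c1=4.
Step 13. [r8c1∈{2,7}] r8c1 is the only open cell in col 1 admitting 7. So r8c1=7.
Step 14. [r7c9∈{5}] r7c9 has the single candidate 5. So r7c9=5.
Step 15. [r1c3∈{1}] r1c3 is down to just 1, so r1c3=1.
Step 16. [r7c5∈{7}] nothing but 7 survives at r7c5 ⇒ r7c5=7.
Step 17. [r4c4∈{8}] r4c4 is down to just 8, so r4c4=8.
Step 18. [r5c1∈{1}] r5c1's peers cover all but 1. So r5c1=1.
Step 19. [r9c6∈{4}] r9c6 has the single candidate 4. So r9c6=4.
Step 20. [r5c7∈{4}] nothing but 4 survives at r5c7 ⇒ r5c7=4.
Step 21. [r2c2∈{9}] r2c2 has the single candidate 9. So r2c2=9.
Step 22. [r6c3∈{5}] r6c3 is down to just 5 ⇒ r6c3=5.
Step 23. [r3c6∈{3}] only 3 remains possible at r3c6 ⇒ r3c6=3.
Step 24. [r8c6∈{6}] r8c6 is down to just 6. So r8c6=6.
Step 25. [r8c9∈{9}] r8c9 has the single candidate 9. So r8c9=9.
Step 26. [r5c3∈{8}] r5c3's peers cover all but 8. So r5c3=8.
Step 27. [r8c2∈{3}] only 3 remains possible at r8c2, so r8c2=3.
Step 28. [r2c7∈{7}] nothing but 7 survives at r2c7. So r2c7=7.
Step 29. [r6c1∈{9}] r6c1 has the single candidate 9 ⇒ r6c1=9.
Step 30. [r6c7∈{2}] nothing but 2 survives at r6c7, so r6c7=2.
Step 31. [r7c7∈{3}] r7c7's peers cover all but 3, so r7c7=3.
Step 32. [r3c8∈{8}] nothing but 8 survives at r3c8. So r3c8=8.
Step 33. [r4c9∈{6}] r4c9's peers cover all but 6. So r4c9=6.
Step 34. [r1c5∈{9}] r1c5's peers cover all but 9. So r1c5=9.
Step 35. [r2c4∈{4}] r2c4's peers cover all but 4. So r2c4=4.
Step 36. [r3c1∈{2}] only 2 remains possible at r3c1. So r3c1=2.
Step 37. [r8c4∈{1}] only 1 remains possible at r8c4. So r8c4=1.
Step 38. [r8c5∈{5}] r8c5's peers cover all but 5. So r8c5=5.
Step 39. [r2c8∈{5}] r2c8 has the single candidate 5, so r2c8=5.
Step 40. [r7c6∈{8}] r7c6 has the single candidate 8, so r7c6=8.
Step 41. [r1c7∈{6}] r1c7 is down to just 6. So r1c7=6.
Step 42. [r8c3∈{2}] r8c3 is down to just 2 ⇒ r8c3=2.
Step 43. [r4c2∈{7}] r4c2's peers cover all but 7, so r4c2=7.

Answer: 8 4 1 5 9 7 6 3 2 / 6 9 3 4 8 2 7 5 1 / 2 5 7 6 1 3 9 8 4 / 3 7 4 8 2 9 5 1 6 / 1 2 8 7 6 5 4 9 3 / 9 6 5 3 4 1 2 7 8 / 4 1 9 2 7 8 3 6 5 / 7 3 2 1 5 6 8 4 9 / 5 8 6 9 3 4 1 2 7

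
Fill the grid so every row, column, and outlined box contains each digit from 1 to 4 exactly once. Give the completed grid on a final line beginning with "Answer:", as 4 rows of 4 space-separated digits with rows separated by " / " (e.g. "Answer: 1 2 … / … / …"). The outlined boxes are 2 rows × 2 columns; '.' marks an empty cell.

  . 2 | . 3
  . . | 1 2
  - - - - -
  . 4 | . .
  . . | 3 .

Step 1. [r3c1∈{1,2,3}] in row 3, 3 fits only at r3c1. So r3c1=3.
Step 2. [r4c2∈{1}] nothing but 1 survives at r4c2 ⇒ r4c2=1.
Step 3. [r2c1∈{4}] only 4 remains possible at r2c1. So r2c1=4.
Step 4. [r4c1∈{2}] r4c1 is down to just 2, so r4c1=2.
Step 5. [r1c3∈{4}] r1c3's peers cover all but 4. So r1c3=4.
Step 6. [r3c3∈{2}] nothing but 2 survives at r3c3. So r3c3=2.
Step 7. [r3c4∈{1}] r3c4 is down to just 1. So r3c4=1.
Step 8. [r4c4∈{4}] only 4 remains possible at r4c4 ⇒ r4c4=4.
Step 9. [r2c2∈{3}] r2c2's peers cover all but 3 ⇒ r2c2=3.
Step 10. [r1c1∈{1}] r1c1's peers cover all but 1. So r1c1=1.

Answer: 1 2 4 3 / 4 3 1 2 / 3 4 2 1 / 2 1 3 4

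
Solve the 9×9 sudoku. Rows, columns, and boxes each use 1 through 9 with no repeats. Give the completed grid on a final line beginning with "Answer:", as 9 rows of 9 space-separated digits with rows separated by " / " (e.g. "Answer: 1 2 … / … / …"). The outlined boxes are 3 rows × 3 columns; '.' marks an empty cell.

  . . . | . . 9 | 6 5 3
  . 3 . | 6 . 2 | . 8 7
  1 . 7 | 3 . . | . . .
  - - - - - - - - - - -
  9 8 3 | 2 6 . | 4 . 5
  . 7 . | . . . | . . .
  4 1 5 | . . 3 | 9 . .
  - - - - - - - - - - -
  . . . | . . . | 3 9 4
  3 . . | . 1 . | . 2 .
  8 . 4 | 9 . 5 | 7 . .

Step 1. [r3c2∈{2,4,5,6,9}] row 3 places 6 nowhere but r3c2. So r3c2=6.
Step 2. [r7c1∈{2,5,6,7}] col 1 places 7 nowhere but r7c1 ⇒ r7c1=7.
Step 3. [r7c4∈{8}] nothing but 8 survives at r7c4. So r7c4=8.
Step 4. [r2c5∈{4,5}] in row 2, 4 fits only at r2c5 ⇒ r2c5=4.
Step 5. [r6c9∈{2,6,8}] across row 6, 2 lands solely at r6c9, so r6c9=2.
Step 6. [r6c5∈{7,8}] row 6 places 8 nowhere but r6c5. So r6c5=8.
Step 7. [r5c1∈{2,6}] 6 has one home in col 1: r5c1. So r5c1=6.
Step 8. [r9c2∈{2}] nothing but 2 survives at r9c2 ⇒ r9c2=2.
Step 9. [r6c4∈{7}] nothing but 7 survives at r6c4 ⇒ r6c4=7.
Step 10. [r5c4∈{1,4,5}] across col 4, 5 lands solely at r5c4 ⇒ r5c4=5.
Step 11. [r8c6∈{4,6,7}] row 8 places 7 nowhere but r8c6 ⇒ r8c6=7.
Step 12. [r8c7∈{5,8}] r8c7 is the only open cell in col 7 admitting 5 ⇒ r8c7=5.
Step 13. [r5c7∈{1,8}] r5c7 is the only open cell in col 7 admitting 8, so r5c7=8.
Step 14. [r5c9∈{1}] nothing but 1 survives at r5c9 ⇒ r5c9=1.
Step 15. [r9c9∈{6}] r9c9's peers cover all but 6, so r9c9=6.
Step 16. [r8c3∈{6,9}] in row 8, 6 fits only at r8c3 ⇒ r8c3=6.
Step 17. [r1c3∈{2,8}] r1c3 is the only open cell in row 1 admitting 8 ⇒ r1c3=8.
Step 18. [r4c6∈{1}] r4c6 has the single candidate 1. So r4c6=1.
Step 19. [r7c5∈{2}] r7c5 has the single candidate 2 ⇒ r7c5=2.
Step 20. [r4c8∈{7}] r4c8 is down to just 7. So r4c8=7.
Step 21. [r5c3∈{2}] r5c3's peers cover all but 2. So r5c3=2.
Step 22. [r3c6∈{8}] r3c6 has the single candidate 8, so r3c6=8.
Step 23. [r1c5∈{7}] only 7 remains possible at r1c5. So r1c5=7.
Step 24. [r3c8∈{4}] nothing but 4 survives at r3c8, so r3c8=4.
Step 25. [r2c1∈{5}] only 5 remains possible at r2c1. So r2c1=5.
Step 26. [r5c5∈{9}] nothing but 9 survives at r5c5. So r5c5=9.
Step 27. [r7c3∈{1}] nothing but 1 survives at r7c3 ⇒ r7c3=1.
Step 28. [r7c2∈{5}] r7c2 is down to just 5. So r7c2=5.
Step 29. [r1c2∈{4}] r1c2 has the single candidate 4, so r1c2=4.
Step 30. [r3c5∈{5}] only 5 remains possible at r3c5. So r3c5=5.
Step 31. [r9c8∈{1}] nothing but 1 survives at r9c8. So r9c8=1.
Step 32. [r8c2∈{9}] nothing but 9 survives at r8c2 ⇒ r8c2=9.
Step 33. [r5c8∈{3}] r5c8 has the single candidate 3, so r5c8=3.
Step 34. [r3c9∈{9}] nothing but 9 survives at r3c9, so r3c9=9.
Step 35. [r7c6∈{6}] r7c6 is down to just 6, so r7c6=6.
Step 36. [r8c4∈{4}] nothing but 4 survives at r8c4. So r8c4=4.
Step 37. [r6c8∈{6}] r6c8's peers cover all but 6, so r6c8=6.
Step 38. [r2c7∈{1}] r2c7's peers cover all but 1, so r2c7=1.
Step 39. [r1c1∈{2}] r1c1 has the single candidate 2 ⇒ r1c1=2.
Step 40. [r2c3∈{9}] r2c3's peers cover all but 9 ⇒ r2c3=9.
Step 41. [r9c5∈{3}] nothing but 3 survives at r9c5 ⇒ r9c5=3.
Step 42. [r1c4∈{1}] r1c4 is down to just 1, so r1c4=1.
Step 43. [r5c6∈{4}] only 4 remains possible at r5c6, so r5c6=4.
Step 44. [r3c7∈{2}] r3c7 is down to just 2 ⇒ r3c7=2.
Step 45. [r8c9∈{8}] only 8 remains possible at r8c9, so r8c9=8.

Answer: 2 4 8 1 7 9 6 5 3 / 5 3 9 6 4 2 1 8 7 / 1 6 7 3 5 8 2 4 9 / 9 8 3 2 6 1 4 7 5 / 6 7 2 5 9 4 8 3 1 / 4 1 5 7 8 3 9 6 2 / 7 5 1 8 2 6 3 9 4 / 3 9 6 4 1 7 5 2 8 / 8 2 4 9 3 5 7 1 6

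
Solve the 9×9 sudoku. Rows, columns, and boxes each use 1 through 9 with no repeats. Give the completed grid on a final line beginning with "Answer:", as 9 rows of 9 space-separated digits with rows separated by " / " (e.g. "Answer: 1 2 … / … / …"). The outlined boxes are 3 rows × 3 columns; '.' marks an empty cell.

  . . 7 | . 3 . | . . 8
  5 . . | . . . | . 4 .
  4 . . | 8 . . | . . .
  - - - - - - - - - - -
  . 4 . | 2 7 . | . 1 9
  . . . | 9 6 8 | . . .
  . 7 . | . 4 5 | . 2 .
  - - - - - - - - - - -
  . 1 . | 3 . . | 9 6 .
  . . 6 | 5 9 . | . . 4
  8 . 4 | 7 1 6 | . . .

Step 1. [r2c5∈{2}] only 2 remains possible at r2c5, so r2c5=2.
Step 2. [r8c7∈{1,2,3,7,8}] in row 8, 1 fits only at r8c7. So r8c7=1.
Step 3. [r9c2∈{2,3,5,9}] in row 9, 9 fits only at r9c2, so r9c2=9.
Step 4. [r5c2∈{2,3,5}] in col 2, 5 fits only at r5c2 ⇒ r5c2=5.
Step 5. [r4c7∈{3,5,6,8}] r4c7 is the only open cell in row 4 admitting 5 ⇒ r4c7=5.
Step 6. [r6c4∈{1}] r6c4's peers cover all but 1. So r6c4=1.
Step 7. [r1c8∈{5,9}] in row 1, 5 fits only at r1c8 ⇒ r1c8=5.
Step 8. [r9c8∈{3}] nothing but 3 survives at r9c8 ⇒ r9c8=3.
Step 9. [r2c4∈{6}] r2c4 has the single candidate 6, so r2c4=6.
Step 10. [r5c8∈{7}] nothing but 7 survives at r5c8. So r5c8=7.
Step 11. [r5c9∈{3}] r5c9 has the single candidate 3, so r5c9=3.
Step 12. [r7c9∈{2,5,7}] across box 9, 7 lands solely at r7c9 ⇒ r7c9=7.
Step 13. [r7c1∈{2}] only 2 remains possible at r7c1. So r7c1=2.
Step 14. [r9c7∈{2}] r9c7's peers cover all but 2 ⇒ r9c7=2.
Step 15. [r1c7∈{6}] r1c7 is down to just 6 ⇒ r1c7=6.
Step 16. [r2c9∈{1}] r2c9's peers cover all but 1. So r2c9=1.
Step 17. [r8c2∈{3}] r8c2's peers cover all but 3 ⇒ r8c2=3.
Step 18. [r4c3∈{3,8}] across row 4, 8 lands solely at r4c3, so r4c3=8.
Step 19. [r3c8∈{9}] r3c8's peers cover all but 9 ⇒ r3c8=9.
Step 20. [r1c2∈{2}] r1c2's peers cover all but 2. So r1c2=2.
Step 21. [r4c1∈{3,6}] row 4 places 6 nowhere but r4c1. So r4c1=6.
Step 22. [r5c1∈{1}] only 1 remains possible at r5c1, so r5c1=1.
Step 23. [r1c6∈{1,4,9}] in row 1, 1 fits only at r1c6. So r1c6=1.
Step 24. [r3c6∈{7}] nothing but 7 survives at r3c6 ⇒ r3c6=7.
Step 25. [r3c7∈{3}] r3c7's peers cover all but 3 ⇒ r3c7=3.
Step 26. [r2c3∈{3,9}] 3 has one home in row 2: r2c3. So r2c3=3.
Step 27. [r6c3∈{9}] nothing but 9 survives at r6c3, so r6c3=9.
Step 28. [r6c9∈{6}] nothing but 6 survives at r6c9. So r6c9=6.
Step 29. [r6c1∈{3}] only 3 remains possible at r6c1 ⇒ r6c1=3.
Step 30. [r5c7∈{4}] r5c7's peers cover all but 4. So r5c7=4.
Step 31. [r8c8∈{8}] only 8 remains possible at r8c8, so r8c8=8.
Step 32. [r1c1∈{9}] r1c1 has the single candidate 9, so r1c1=9.
Step 33. [r3c9∈{2}] r3c9 is down to just 2. So r3c9=2.
Step 34. [r5c3∈{2}] r5c3 is down to just 2, so r5c3=2.
Step 35. [r2c7∈{7}] r2c7's peers cover all but 7 ⇒ r2c7=7.
Step 36. [r3c3∈{1}] nothing but 1 survives at r3c3 ⇒ r3c3=1.
Step 37. [r3c2∈{6}] r3c2 has the single candidate 6. So r3c2=6.
Step 38. [r8c6∈{2}] nothing but 2 survives at r8c6 ⇒ r8c6=2.
Step 39. [r7c6∈{4}] r7c6's peers cover all but 4, so r7c6=4.
Step 40. [r4c6∈{3}] nothing but 3 survives at r4c6 ⇒ r4c6=3.
Step 41. [r2c6∈{9}] only 9 remains possible at r2c6. So r2c6=9.
Step 42. [r7c5∈{8}] r7c5 is down to just 8, so r7c5=8.
Step 43. [r1c4∈{4}] nothing but 4 survives at r1c4. So r1c4=4.
Step 44. [r7c3∈{5}] r7c3 has the single candidate 5, so r7c3=5.
Step 45. [r3c5∈{5}] r3c5's peers cover all but 5, so r3c5=5.
Step 46. [r6c7∈{8}] nothing but 8 survives at r6c7. So r6c7=8.
Step 47. [r9c9∈{5}] r9c9 has the single candidate 5, so r9c9=5.
Step 48. [r8c1∈{7}] r8c1's peers cover all but 7 ⇒ r8c1=7.
Step 49. [r2c2∈{8}] r2c2's peers cover all but 8. So r2c2=8.

Answer: 9 2 7 4 3 1 6 5 8 / 5 8 3 6 2 9 7 4 1 / 4 6 1 8 5 7 3 9 2 / 6 4 8 2 7 3 5 1 9 / 1 5 2 9 6 8 4 7 3 / 3 7 9 1 4 5 8 2 6 / 2 1 5 3 8 4 9 6 7 / 7 3 6 5 9 2 1 8 4 / 8 9 4 7 1 6 2 3 5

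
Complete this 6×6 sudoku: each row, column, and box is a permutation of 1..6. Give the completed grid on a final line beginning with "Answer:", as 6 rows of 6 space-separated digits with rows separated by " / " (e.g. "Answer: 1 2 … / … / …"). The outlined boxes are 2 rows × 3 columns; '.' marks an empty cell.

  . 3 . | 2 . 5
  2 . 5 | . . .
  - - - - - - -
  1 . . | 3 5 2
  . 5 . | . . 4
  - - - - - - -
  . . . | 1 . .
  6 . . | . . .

Step 1. [r6c6∈{3}] nothing but 3 survives at r6c6 ⇒ r6c6=3.
Step 2. [r2c6∈{1,6}] col 6 places 1 nowhere but r2c6 ⇒ r2c6=1.
Step 3. [r4c3∈{2,3,6}] 2 has one home in row 4: r4c3. So r4c3=2.
Step 4. [r1c1∈{4}] r1c1 has the single candidate 4. So r1c1=4.
Step 5. [r1c5∈{6}] nothing but 6 survives at r1c5. So r1c5=6.
Step 6. [r6c2∈{1,2,4}] in col 2, 1 fits only at r6c2, so r6c2=1.
Step 7. [r6c3∈{4}] r6c3's peers cover all but 4. So r6c3=4.
Step 8. [r5c5∈{2,4}] across row 5, 4 lands solely at r5c5 ⇒ r5c5=4.
Step 9. [r2c2∈{6}] nothing but 6 survives at r2c2 ⇒ r2c2=6.
Step 10. [r5c1∈{3,5}] r5c1 is the only open cell in row 5 admitting 5. So r5c1=5.
Step 11. [r1c3∈{1}] r1c3's peers cover all but 1, so r1c3=1.
Step 12. [r6c5∈{2}] r6c5 has the single candidate 2 ⇒ r6c5=2.
Step 13. [r2c5∈{3}] only 3 remains possible at r2c5 ⇒ r2c5=3.
Step 14. [r3c3∈{6}] nothing but 6 survives at r3c3 ⇒ r3c3=6.
Step 15. [r3c2∈{4}] only 4 remains possible at r3c2. So r3c2=4.
Step 16. [r5c2∈{2}] r5c2's peers cover all but 2 ⇒ r5c2=2.
Step 17. [r5c3∈{3}] r5c3 has the single candidate 3. So r5c3=3.
Step 18. [r4c1∈{3}] only 3 remains possible at r4c1, so r4c1=3.
Step 19. [r4c5∈{1}] r4c5 has the single candidate 1 ⇒ r4c5=1.
Step 20. [r4c4∈{6}] nothing but 6 survives at r4c4, so r4c4=6.
Step 21. [r6c4∈{5}] only 5 remains possible at r6c4, so r6c4=5.
Step 22. [r2c4∈{4}] only 4 remains possible at r2c4 ⇒ r2c4=4.
Step 23. [r5c6∈{6}] r5c6's peers cover all but 6, so r5c6=6.

Answer: 4 3 1 2 6 5 / 2 6 5 4 3 1 / 1 4 6 3 5 2 / 3 5 2 6 1 4 / 5 2 3 1 4 6 / 6 1 4 5 2 3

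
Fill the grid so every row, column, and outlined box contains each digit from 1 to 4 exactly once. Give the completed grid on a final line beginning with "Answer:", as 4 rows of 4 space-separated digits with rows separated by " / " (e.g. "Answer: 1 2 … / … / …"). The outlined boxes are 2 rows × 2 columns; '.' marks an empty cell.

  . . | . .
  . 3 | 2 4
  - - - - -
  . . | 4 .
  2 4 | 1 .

Step 1. [r2c1∈{1}] r2c1's peers cover all but 1 ⇒ r2c1=1.
Step 2. [r4c4∈{3}] r4c4 has the single candidate 3 ⇒ r4c4=3.
Step 3. [r1c2∈{2}] r1c2's peers cover all but 2 ⇒ r1c2=2.
Step 4. [r1c1∈{4}] r1c1's peers cover all but 4. So r1c1=4.
Step 5. [r3c4∈{2}] nothing but 2 survives at r3c4 ⇒ r3c4=2.
Step 6. [r3c2∈{1}] nothing but 1 survives at r3c2 ⇒ r3c2=1.
Step 7. [r3c1∈{3}] r3c1's peers cover all but 3 ⇒ r3c1=3.
Step 8. [r1c3∈{3}] r1c3 has the single candidate 3. So r1c3=3.
Step 9. [r1c4∈{1}] only 1 remains possible at r1c4 ⇒ r1c4=1.

Answer: 4 2 3 1 / 1 3 2 4 / 3 1 4 2 / 2 4 1 3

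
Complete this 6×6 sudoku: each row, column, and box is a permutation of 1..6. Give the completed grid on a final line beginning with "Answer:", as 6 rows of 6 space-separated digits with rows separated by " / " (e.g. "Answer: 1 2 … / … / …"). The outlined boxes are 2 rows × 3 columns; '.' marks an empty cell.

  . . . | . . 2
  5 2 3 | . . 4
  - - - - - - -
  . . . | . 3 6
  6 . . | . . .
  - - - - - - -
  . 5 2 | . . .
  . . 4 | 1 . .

Step 1. [r4c6∈{1,5}] r4c6 is the only open cell in col 6 admitting 1 ⇒ r4c6=1.
Step 2. [r1c3∈{1,6}] 6 has one home in col 3: r1c3 ⇒ r1c3=6.
Step 3. [r3c1∈{1,2,4}] 2 has one home in col 1: r3c1, so r3c1=2.
Step 4. [r4c4∈{2,4,5}] across col 4, 2 lands solely at r4c4. So r4c4=2.
Step 5. [r5c6∈{3}] nothing but 3 survives at r5c6, so r5c6=3.
Step 6. [r6c5∈{2,5,6}] across row 6, 2 lands solely at r6c5, so r6c5=2.
Step 7. [r2c5∈{1,6}] across row 2, 1 lands solely at r2c5, so r2c5=1.
Step 8. [r1c1∈{1,4}] col 1 places 4 nowhere but r1c1 ⇒ r1c1=4.
Step 9. [r4c3∈{5}] only 5 remains possible at r4c3 ⇒ r4c3=5.
Step 10. [r4c5∈{4}] r4c5 is down to just 4. So r4c5=4.
Step 11. [r2c4∈{6}] r2c4's peers cover all but 6 ⇒ r2c4=6.
Step 12. [r3c4∈{5}] nothing but 5 survives at r3c4, so r3c4=5.
Step 13. [r6c2∈{3,6}] row 6 places 6 nowhere but r6c2 ⇒ r6c2=6.
Step 14. [r1c2∈{1}] r1c2 has the single candidate 1. So r1c2=1.
Step 15. [r3c2∈{4}] only 4 remains possible at r3c2. So r3c2=4.
Step 16. [r6c1∈{3}] r6c1's peers cover all but 3. So r6c1=3.
Step 17. [r1c4∈{3}] only 3 remains possible at r1c4. So r1c4=3.
Step 18. [r1c5∈{5}] r1c5 has the single candidate 5. So r1c5=5.
Step 19. [r5c1∈{1}] nothing but 1 survives at r5c1, so r5c1=1.
Step 20. [r6c6∈{5}] nothing but 5 survives at r6c6 ⇒ r6c6=5.
Step 21. [r4c2∈{3}] r4c2's peers cover all but 3, so r4c2=3.
Step 22. [r5c4∈{4}] r5c4 has the single candidate 4. So r5c4=4.
Step 23. [r5c5∈{6}] r5c5's peers cover all but 6, so r5c5=6.
Step 24. [r3c3∈{1}] only 1 remains possible at r3c3. So r3c3=1.

Answer: 4 1 6 3 5 2 / 5 2 3 6 1 4 / 2 4 1 5 3 6 / 6 3 5 2 4 1 / 1 5 2 4 6 3 / 3 6 4 1 2 5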